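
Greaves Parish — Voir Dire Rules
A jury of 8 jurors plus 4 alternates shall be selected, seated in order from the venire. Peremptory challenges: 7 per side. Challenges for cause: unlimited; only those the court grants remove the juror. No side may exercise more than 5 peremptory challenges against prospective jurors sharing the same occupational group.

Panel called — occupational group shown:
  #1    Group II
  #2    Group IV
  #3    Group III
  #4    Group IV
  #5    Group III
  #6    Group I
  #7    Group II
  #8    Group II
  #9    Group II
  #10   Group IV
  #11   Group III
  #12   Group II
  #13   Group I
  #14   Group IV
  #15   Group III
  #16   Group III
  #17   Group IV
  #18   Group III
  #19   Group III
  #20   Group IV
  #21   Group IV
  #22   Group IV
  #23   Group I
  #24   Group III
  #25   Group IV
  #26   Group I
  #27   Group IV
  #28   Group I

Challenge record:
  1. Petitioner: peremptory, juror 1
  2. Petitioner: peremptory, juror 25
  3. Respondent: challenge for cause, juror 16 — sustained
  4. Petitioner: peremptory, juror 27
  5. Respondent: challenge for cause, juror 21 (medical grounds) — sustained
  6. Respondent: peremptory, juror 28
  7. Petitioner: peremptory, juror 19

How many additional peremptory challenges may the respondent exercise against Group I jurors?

Respondent peremptories so far: #28 — 1 of 7 used, 6 left overall.
Against Group I: #28 — 1 used; per-group cap 5 leaves 4.
Binding limit: min(6, 4) = 4.

4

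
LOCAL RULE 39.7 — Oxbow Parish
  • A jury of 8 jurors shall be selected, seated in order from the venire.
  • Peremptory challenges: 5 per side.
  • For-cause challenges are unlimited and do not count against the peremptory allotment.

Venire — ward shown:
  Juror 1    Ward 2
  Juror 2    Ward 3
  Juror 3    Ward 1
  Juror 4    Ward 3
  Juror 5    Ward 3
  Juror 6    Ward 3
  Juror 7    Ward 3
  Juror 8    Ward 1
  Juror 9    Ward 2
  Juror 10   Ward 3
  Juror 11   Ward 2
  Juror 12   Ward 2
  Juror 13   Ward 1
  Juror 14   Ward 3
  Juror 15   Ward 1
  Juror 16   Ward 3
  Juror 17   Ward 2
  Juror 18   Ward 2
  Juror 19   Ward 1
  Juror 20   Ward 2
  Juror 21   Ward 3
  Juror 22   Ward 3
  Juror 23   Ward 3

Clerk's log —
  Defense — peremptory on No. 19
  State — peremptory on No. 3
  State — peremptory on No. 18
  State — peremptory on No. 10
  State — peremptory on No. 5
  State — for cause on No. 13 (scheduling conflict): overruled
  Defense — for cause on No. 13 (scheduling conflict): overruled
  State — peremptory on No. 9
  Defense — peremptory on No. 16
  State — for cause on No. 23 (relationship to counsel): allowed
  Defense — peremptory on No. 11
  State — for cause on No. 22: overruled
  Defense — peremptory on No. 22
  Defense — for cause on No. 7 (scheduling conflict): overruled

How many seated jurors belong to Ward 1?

2

Removed: #3, #5, #9, #10, #11, #16, #18, #19, #22, #23.
Seated jurors 1–8: #1, #2, #4, #6, #7, #8, #12, #13.
Of those, in Ward 1: #8, #13 → 2.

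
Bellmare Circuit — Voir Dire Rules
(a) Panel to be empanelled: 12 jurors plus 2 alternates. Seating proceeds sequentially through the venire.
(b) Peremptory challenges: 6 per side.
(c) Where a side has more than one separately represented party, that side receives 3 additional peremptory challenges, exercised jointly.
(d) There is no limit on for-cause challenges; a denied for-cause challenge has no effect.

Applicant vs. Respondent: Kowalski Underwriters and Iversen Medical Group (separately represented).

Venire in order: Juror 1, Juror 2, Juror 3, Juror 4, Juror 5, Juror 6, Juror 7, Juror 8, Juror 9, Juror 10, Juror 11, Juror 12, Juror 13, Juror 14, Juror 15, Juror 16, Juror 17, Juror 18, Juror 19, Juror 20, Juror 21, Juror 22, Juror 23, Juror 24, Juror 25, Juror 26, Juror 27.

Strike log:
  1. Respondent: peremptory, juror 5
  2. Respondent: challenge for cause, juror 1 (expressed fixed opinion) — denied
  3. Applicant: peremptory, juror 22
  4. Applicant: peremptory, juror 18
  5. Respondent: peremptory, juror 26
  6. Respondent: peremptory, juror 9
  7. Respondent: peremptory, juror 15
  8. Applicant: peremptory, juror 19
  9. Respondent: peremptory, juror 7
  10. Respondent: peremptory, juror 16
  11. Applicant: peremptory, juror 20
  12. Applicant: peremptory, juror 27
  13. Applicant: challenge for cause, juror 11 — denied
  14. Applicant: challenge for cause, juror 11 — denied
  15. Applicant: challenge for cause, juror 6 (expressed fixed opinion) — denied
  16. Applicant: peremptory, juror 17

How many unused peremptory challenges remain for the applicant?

0

Applicant allotment: 6.
Applicant peremptories used: #22, #18, #19, #20, #27, #17 — 6 (for-cause on #11, #11, #6 don't count).
Remaining: 6 − 6 = 0.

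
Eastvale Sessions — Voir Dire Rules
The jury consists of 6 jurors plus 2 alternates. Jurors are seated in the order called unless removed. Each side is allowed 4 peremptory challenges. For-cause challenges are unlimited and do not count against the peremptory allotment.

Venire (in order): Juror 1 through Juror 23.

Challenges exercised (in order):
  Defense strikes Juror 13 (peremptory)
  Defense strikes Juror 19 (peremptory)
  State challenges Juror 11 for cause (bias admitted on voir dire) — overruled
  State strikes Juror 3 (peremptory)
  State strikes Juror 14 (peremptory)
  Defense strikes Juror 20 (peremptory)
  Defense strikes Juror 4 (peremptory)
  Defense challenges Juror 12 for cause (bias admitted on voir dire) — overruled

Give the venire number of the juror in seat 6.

Removed: #3, #4, #13, #14, #19, #20. (#11, #12 stay — for-cause denied.)
Seating in order: seats 1–6 → #1, #2, #5, #6, #7, #8; alternates → #9, #10.
So seat 6 is #8.

8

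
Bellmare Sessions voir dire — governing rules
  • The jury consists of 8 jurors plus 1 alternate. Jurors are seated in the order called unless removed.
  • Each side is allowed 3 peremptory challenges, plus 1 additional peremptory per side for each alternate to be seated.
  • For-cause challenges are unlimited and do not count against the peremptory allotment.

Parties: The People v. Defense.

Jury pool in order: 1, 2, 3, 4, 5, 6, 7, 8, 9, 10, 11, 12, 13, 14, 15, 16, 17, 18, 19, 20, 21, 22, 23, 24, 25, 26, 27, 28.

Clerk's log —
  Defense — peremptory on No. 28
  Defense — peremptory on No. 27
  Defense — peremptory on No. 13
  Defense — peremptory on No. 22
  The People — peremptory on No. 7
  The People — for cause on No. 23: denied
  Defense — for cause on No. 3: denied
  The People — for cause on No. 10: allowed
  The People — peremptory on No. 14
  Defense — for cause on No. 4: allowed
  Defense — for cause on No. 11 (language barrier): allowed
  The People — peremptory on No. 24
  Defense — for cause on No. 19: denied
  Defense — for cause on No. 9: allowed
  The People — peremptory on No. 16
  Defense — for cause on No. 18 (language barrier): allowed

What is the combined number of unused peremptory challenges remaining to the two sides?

The People allotment: 3 base + 1 × 1 alternate = 4. Defense allotment: 3 base + 1 × 1 alternate = 4.
The People peremptories used: #7, #14, #24, #16 — 4 (for-cause on #23, #10 don't count).
Defense peremptories used: #28, #27, #13, #22 — 4 (for-cause on #3, #4, #11, #19, #9, #18 don't count).
Remaining: (4 − 4) + (4 − 4) = 0.

0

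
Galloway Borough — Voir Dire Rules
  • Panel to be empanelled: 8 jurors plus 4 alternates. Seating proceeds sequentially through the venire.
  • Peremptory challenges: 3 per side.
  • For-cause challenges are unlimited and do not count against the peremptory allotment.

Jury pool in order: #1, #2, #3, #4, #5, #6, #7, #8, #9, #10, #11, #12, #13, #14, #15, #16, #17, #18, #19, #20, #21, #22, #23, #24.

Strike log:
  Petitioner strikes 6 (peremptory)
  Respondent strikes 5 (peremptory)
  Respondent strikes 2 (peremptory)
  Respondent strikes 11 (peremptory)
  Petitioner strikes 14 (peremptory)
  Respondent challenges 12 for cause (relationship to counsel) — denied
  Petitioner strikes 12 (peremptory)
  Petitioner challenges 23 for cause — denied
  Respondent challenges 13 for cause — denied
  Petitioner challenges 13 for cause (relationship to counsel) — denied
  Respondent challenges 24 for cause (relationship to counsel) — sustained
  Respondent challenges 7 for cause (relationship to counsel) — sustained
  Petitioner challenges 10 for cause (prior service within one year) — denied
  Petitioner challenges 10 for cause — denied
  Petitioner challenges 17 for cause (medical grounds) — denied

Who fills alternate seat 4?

19

Removed: #2, #5, #6, #7, #11, #12, #14, #24. (#10, #13, #17, #23 stay — for-cause denied.)
Seating in order: seats 1–8 → #1, #3, #4, #8, #9, #10, #13, #15; alternates → #16, #17, #18, #19.
So alternate 4 is #19.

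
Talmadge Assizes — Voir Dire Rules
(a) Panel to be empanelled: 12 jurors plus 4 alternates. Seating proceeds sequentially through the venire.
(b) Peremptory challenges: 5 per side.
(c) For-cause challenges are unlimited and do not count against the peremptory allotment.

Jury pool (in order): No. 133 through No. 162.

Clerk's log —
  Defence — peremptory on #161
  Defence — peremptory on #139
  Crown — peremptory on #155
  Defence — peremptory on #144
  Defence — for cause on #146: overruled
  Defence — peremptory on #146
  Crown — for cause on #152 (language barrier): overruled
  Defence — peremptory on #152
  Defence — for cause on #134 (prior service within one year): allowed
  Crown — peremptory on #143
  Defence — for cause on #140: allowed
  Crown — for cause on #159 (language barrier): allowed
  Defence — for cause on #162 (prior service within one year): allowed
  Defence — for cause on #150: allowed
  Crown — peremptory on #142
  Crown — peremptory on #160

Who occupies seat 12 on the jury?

Removed: #134, #139, #140, #142, #143, #144, #146, #150, #152, #155, #159, #160, #161, #162.
Seating in order: seats 1–12 → #133, #135, #136, #137, #138, #141, #145, #147, #148, #149, #151, #153; alternates → #154, #156, #157, #158.
So seat 12 is #153.

153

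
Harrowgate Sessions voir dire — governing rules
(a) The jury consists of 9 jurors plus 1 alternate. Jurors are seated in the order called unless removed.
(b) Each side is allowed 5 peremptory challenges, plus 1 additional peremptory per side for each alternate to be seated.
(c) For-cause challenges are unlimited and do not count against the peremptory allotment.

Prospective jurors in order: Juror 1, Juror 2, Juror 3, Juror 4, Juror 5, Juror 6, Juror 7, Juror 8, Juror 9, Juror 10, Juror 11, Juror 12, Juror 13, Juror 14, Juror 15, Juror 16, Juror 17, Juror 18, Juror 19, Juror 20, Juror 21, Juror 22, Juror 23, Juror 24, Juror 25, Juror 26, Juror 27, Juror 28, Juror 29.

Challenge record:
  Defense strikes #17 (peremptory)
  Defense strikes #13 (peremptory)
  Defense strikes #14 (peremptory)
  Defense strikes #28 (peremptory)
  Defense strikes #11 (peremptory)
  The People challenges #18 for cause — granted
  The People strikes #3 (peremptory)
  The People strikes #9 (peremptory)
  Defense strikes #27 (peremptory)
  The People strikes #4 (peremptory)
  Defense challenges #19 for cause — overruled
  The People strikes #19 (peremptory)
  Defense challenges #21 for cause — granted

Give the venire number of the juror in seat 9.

Removed: #3, #4, #9, #11, #13, #14, #17, #18, #19, #21, #27, #28.
Seating in order: seats 1–9 → #1, #2, #5, #6, #7, #8, #10, #12, #15; alternates → #16.
So seat 9 is #15.

15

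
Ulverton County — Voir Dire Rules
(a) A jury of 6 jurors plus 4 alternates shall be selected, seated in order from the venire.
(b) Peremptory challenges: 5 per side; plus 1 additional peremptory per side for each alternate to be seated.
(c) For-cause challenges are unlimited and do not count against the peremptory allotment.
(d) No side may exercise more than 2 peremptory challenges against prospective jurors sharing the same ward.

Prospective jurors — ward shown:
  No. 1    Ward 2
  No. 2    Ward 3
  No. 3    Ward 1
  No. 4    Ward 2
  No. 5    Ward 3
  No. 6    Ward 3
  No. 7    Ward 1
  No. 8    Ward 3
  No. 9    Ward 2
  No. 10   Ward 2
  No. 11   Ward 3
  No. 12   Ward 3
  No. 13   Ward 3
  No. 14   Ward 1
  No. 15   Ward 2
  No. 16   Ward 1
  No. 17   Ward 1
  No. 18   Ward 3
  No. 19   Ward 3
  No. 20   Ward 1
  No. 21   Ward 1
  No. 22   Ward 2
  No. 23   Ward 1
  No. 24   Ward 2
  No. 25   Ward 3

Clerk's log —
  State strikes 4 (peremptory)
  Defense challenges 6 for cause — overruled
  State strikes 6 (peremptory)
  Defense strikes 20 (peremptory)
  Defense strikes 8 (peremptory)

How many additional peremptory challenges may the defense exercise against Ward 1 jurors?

1

Defense peremptories so far: #20, #8 — 2 of 9 used, 7 left overall.
Against Ward 1: #20 — 1 used; per-ward cap 2 leaves 1.
Binding limit: min(7, 1) = 1.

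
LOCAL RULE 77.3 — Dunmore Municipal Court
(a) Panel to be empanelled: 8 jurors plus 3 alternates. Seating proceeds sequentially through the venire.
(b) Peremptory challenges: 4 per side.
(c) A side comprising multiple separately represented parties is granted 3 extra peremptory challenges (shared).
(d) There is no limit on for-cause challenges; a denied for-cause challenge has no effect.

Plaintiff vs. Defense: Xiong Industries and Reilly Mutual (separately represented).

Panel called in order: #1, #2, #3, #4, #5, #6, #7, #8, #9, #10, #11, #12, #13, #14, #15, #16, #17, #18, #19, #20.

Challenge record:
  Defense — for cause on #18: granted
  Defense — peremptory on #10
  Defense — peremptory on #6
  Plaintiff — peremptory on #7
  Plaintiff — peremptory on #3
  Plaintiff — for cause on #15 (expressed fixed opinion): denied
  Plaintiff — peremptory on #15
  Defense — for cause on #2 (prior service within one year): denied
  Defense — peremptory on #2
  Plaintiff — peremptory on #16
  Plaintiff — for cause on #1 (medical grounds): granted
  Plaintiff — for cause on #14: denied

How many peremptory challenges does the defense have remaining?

Defense allotment: 4 base + 3 multi-party = 7.
Defense peremptories used: #10, #6, #2 — 3 (for-cause on #18, #2 don't count).
Remaining: 7 − 3 = 4.

4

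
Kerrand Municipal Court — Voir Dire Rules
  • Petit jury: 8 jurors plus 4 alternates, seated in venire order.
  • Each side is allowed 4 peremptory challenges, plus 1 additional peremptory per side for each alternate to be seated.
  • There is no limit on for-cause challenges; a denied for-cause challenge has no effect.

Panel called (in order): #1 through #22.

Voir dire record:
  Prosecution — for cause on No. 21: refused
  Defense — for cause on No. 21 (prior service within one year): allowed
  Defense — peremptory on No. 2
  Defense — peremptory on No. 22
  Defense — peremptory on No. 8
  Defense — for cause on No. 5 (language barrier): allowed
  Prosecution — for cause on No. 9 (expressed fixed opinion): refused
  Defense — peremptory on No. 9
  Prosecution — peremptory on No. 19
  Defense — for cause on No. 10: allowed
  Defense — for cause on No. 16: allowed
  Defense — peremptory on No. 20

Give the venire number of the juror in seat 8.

Removed: #2, #5, #8, #9, #10, #16, #19, #20, #21, #22.
Seating in order: seats 1–8 → #1, #3, #4, #6, #7, #11, #12, #13; alternates → #14, #15, #17, #18.
So seat 8 is #13.

13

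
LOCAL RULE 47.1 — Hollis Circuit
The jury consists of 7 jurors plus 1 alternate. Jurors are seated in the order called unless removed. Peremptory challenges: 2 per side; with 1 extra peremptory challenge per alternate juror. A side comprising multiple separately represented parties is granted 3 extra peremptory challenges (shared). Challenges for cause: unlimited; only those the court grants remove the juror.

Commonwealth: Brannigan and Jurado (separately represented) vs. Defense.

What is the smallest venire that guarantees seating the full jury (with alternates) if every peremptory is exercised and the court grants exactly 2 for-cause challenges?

Seats to fill: 7 + 1 alternates = 8.
Peremptories — Commonwealth: 2 + 1×1 + 3 = 6; Defense: 2 + 1×1 = 3; total 9.
For-cause removals: 2.
Minimum venire: 8 + 9 + 2 = 19.

19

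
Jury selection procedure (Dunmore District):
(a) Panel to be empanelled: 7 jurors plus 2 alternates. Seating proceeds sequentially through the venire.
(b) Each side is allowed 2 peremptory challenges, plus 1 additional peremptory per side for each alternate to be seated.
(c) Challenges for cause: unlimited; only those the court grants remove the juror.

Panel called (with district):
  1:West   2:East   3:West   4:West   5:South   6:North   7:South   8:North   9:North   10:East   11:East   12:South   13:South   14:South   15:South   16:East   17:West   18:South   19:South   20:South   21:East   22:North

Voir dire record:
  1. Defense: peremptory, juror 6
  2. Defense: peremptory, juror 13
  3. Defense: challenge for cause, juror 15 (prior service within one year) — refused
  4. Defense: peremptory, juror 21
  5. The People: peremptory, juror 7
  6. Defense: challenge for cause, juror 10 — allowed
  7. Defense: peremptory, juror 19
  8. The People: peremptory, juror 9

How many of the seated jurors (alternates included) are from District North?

Removed: #6, #7, #9, #10, #13, #19, #21.
Seated (9 incl. alternates): #1, #2, #3, #4, #5, #8, #11, #12, #14.
Of those, in District North: #8 → 1.

1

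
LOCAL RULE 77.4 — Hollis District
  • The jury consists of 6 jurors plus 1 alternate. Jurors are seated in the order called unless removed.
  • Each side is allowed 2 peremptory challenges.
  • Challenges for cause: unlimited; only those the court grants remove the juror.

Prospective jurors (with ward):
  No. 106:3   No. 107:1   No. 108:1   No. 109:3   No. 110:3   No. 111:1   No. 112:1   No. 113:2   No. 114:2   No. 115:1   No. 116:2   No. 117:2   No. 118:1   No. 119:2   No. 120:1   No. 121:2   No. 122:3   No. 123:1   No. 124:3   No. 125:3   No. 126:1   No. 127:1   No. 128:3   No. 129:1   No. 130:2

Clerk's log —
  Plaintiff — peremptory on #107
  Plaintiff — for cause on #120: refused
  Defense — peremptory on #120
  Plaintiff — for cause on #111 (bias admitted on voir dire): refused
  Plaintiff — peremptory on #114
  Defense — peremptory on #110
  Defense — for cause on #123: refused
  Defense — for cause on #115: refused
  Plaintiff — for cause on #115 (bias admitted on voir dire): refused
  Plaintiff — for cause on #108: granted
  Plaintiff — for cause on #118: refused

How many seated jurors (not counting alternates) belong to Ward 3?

Removed: #107, #108, #110, #114, #120.
Seated jurors 1–6: #106, #109, #111, #112, #113, #115 (alternates #116 not counted).
Of those, in Ward 3: #106, #109 → 2.

2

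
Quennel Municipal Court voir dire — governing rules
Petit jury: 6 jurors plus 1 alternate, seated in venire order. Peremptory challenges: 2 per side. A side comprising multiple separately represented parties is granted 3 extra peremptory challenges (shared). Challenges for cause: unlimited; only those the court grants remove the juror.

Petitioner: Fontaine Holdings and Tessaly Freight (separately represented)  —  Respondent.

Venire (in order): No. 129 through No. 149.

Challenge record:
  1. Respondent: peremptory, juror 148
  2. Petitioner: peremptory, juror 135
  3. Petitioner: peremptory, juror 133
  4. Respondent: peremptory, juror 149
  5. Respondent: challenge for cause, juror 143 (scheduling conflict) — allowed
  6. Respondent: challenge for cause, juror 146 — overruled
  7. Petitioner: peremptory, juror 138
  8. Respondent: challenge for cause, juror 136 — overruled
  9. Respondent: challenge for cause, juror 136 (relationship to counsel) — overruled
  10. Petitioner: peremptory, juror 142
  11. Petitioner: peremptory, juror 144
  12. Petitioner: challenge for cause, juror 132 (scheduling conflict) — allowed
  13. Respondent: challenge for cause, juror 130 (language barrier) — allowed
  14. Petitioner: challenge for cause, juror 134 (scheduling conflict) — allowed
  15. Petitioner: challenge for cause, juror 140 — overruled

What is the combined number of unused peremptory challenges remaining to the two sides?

0

Petitioner allotment: 2 base + 3 multi-party = 5. Respondent allotment: 2.
Petitioner peremptories used: #135, #133, #138, #142, #144 — 5 (for-cause on #132, #134, #140 don't count).
Respondent peremptories used: #148, #149 — 2 (for-cause on #143, #146, #136, #136, #130 don't count).
Remaining: (5 − 5) + (2 − 2) = 0.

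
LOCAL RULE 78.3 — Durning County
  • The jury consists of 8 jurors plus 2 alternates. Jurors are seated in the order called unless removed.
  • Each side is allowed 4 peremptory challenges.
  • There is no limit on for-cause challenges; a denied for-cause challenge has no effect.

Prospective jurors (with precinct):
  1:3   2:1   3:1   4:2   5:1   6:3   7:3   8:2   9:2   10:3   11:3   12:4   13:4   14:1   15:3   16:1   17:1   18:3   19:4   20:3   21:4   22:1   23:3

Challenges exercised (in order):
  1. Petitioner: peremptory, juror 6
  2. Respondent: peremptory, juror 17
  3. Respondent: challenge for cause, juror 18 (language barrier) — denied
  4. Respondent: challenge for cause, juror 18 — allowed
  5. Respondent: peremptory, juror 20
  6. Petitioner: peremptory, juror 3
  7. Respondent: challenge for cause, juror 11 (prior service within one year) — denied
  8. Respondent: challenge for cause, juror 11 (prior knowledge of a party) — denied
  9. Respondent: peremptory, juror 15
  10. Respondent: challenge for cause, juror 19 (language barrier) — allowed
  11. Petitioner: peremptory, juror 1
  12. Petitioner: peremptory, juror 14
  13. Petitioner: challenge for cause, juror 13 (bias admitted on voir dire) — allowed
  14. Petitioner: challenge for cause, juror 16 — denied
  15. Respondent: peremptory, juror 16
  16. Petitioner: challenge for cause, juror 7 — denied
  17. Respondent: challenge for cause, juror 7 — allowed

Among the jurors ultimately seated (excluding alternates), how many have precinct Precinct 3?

Removed: #1, #3, #6, #7, #13, #14, #15, #16, #17, #18, #19, #20.
Seated jurors 1–8: #2, #4, #5, #8, #9, #10, #11, #12 (alternates #21, #22 not counted).
Of those, in Precinct 3: #10, #11 → 2.

2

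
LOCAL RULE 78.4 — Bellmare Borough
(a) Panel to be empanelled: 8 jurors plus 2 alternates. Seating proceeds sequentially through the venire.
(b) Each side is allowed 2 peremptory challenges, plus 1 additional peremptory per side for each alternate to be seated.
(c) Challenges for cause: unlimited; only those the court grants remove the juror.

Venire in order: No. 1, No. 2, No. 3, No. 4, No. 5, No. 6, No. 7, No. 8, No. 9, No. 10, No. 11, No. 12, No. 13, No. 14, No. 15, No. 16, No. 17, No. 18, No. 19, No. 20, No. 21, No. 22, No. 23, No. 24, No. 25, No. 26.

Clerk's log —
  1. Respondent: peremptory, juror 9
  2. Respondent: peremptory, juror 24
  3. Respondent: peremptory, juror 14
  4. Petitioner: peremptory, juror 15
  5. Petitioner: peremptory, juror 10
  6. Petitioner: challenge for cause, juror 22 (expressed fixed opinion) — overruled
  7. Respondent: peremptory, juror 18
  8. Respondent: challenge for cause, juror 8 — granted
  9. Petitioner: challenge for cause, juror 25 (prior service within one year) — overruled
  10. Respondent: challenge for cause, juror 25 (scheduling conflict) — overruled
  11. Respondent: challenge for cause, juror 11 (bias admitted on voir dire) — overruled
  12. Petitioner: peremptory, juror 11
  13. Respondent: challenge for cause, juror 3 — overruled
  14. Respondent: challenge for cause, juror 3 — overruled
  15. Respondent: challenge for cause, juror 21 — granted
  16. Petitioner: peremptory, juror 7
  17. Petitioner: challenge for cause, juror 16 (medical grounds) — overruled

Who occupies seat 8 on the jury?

Removed: #7, #8, #9, #10, #11, #14, #15, #18, #21, #24. (#3, #16, #22, #25 stay — for-cause denied.)
Filling seats in venire order through position 8: #1, #2, #3, #4, #5, #6, #12, #13.
So seat 8 is #13.

13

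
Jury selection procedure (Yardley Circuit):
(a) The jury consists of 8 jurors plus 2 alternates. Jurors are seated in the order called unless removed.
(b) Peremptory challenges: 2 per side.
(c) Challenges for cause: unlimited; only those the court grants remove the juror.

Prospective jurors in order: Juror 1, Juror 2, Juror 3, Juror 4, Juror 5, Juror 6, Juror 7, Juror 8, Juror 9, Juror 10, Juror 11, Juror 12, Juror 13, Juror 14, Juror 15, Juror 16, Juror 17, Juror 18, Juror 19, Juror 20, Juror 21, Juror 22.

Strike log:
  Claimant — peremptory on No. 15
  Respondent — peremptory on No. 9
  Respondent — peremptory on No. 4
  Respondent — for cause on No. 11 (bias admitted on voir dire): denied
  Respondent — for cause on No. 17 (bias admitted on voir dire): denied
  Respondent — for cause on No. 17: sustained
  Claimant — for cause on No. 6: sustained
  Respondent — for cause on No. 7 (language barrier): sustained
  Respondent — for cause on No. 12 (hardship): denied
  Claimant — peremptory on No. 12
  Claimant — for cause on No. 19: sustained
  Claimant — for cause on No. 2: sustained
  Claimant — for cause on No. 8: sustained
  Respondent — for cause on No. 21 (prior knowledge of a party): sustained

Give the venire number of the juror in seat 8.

16

Removed: #2, #4, #6, #7, #8, #9, #12, #15, #17, #19, #21. (#11 stays — for-cause denied.)
Seating in order: seats 1–8 → #1, #3, #5, #10, #11, #13, #14, #16; alternates → #18, #20.
So seat 8 is #16.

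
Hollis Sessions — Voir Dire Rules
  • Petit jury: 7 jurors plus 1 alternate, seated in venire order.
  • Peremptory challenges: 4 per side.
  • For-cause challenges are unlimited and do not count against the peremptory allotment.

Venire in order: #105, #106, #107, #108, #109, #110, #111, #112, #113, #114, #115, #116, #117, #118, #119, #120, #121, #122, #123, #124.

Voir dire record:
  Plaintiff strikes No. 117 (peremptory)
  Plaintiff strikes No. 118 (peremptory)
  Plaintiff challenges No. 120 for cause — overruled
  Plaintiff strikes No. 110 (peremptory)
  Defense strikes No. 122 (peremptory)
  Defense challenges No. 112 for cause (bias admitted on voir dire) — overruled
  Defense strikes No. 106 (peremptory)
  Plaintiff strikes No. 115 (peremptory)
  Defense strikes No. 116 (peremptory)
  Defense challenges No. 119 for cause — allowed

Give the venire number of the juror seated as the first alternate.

114

Removed: #106, #110, #115, #116, #117, #118, #119, #122. (#112, #120 stay — for-cause denied.)
Seating in order: seats 1–7 → #105, #107, #108, #109, #111, #112, #113; alternates → #114.
So alternate 1 is #114.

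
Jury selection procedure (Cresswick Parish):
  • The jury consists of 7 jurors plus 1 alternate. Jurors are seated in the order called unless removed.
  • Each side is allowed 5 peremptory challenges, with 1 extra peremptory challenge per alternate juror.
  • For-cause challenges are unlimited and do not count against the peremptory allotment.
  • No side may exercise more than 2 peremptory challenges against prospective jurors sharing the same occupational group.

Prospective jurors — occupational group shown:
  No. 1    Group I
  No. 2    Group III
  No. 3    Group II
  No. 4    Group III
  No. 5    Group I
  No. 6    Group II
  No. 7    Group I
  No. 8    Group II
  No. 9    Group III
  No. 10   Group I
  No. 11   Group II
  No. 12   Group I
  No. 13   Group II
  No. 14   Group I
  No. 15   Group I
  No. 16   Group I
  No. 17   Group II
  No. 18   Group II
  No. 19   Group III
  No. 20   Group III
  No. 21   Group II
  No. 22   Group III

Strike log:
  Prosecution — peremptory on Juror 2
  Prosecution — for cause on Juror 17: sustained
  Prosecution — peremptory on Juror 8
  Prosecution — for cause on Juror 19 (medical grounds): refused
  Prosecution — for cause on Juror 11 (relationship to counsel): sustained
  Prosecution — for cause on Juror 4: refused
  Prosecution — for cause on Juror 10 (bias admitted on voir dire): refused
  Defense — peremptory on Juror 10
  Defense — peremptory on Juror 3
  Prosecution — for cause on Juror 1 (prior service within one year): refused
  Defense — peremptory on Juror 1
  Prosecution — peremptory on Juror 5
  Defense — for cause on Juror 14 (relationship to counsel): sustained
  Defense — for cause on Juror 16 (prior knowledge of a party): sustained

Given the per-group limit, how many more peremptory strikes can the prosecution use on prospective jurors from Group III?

Prosecution peremptories so far: #2, #8, #5 — 3 of 6 used, 3 left overall.
Against Group III: #2 — 1 used; per-group cap 2 leaves 1.
Binding limit: min(3, 1) = 1.

1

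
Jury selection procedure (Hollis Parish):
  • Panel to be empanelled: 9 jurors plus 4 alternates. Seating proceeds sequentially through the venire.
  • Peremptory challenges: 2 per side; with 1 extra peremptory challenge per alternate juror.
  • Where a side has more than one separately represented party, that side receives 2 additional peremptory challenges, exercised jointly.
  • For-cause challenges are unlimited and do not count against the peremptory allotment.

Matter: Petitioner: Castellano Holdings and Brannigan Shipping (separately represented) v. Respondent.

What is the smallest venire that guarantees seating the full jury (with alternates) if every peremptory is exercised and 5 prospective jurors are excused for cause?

Seats to fill: 9 + 4 alternates = 13.
Peremptories — Petitioner: 2 + 1×4 + 2 = 8; Respondent: 2 + 1×4 = 6; total 14.
For-cause removals: 5.
Minimum venire: 13 + 14 + 5 = 32.

32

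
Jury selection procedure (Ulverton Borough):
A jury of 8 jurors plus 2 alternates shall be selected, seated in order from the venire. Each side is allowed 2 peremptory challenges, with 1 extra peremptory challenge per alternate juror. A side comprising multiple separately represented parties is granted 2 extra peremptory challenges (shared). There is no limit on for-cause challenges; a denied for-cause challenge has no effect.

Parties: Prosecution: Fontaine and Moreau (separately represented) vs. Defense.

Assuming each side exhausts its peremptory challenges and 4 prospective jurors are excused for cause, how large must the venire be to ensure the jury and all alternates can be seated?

Seats to fill: 8 + 2 alternates = 10.
Peremptories — Prosecution: 2 + 1×2 + 2 = 6; Defense: 2 + 1×2 = 4; total 10.
For-cause removals: 4.
Minimum venire: 10 + 10 + 4 = 24.

24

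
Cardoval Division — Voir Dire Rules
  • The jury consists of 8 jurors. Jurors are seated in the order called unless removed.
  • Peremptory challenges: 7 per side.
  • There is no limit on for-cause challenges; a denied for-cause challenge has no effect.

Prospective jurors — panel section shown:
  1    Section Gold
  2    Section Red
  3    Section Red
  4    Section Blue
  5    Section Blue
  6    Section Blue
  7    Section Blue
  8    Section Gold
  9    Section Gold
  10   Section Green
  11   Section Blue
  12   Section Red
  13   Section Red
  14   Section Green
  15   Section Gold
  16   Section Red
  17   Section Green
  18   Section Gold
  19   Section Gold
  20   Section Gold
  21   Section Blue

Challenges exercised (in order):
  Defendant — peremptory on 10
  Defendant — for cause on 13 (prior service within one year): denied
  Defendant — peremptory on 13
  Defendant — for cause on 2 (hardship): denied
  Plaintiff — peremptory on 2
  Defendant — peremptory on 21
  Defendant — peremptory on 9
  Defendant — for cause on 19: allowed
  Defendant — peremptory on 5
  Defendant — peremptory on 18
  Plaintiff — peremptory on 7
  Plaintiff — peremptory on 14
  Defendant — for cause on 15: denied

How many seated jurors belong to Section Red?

Removed: #2, #5, #7, #9, #10, #13, #14, #18, #19, #21.
Seated jurors 1–8: #1, #3, #4, #6, #8, #11, #12, #15.
Of those, in Section Red: #3, #12 → 2.

2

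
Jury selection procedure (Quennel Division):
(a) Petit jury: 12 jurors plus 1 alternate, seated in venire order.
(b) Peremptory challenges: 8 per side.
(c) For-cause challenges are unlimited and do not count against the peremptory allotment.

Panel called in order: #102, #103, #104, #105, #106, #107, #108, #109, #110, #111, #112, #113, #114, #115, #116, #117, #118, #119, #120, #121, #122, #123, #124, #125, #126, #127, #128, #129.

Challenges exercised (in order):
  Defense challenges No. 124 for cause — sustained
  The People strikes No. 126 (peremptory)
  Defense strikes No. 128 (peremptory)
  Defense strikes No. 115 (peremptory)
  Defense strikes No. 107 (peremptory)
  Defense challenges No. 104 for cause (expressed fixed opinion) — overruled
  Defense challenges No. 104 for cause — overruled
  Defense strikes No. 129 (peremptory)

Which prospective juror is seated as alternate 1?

Removed: #107, #115, #124, #126, #128, #129. (#104 stays — for-cause denied.)
Seating in order: seats 1–12 → #102, #103, #104, #105, #106, #108, #109, #110, #111, #112, #113, #114; alternates → #116.
So alternate 1 is #116.

116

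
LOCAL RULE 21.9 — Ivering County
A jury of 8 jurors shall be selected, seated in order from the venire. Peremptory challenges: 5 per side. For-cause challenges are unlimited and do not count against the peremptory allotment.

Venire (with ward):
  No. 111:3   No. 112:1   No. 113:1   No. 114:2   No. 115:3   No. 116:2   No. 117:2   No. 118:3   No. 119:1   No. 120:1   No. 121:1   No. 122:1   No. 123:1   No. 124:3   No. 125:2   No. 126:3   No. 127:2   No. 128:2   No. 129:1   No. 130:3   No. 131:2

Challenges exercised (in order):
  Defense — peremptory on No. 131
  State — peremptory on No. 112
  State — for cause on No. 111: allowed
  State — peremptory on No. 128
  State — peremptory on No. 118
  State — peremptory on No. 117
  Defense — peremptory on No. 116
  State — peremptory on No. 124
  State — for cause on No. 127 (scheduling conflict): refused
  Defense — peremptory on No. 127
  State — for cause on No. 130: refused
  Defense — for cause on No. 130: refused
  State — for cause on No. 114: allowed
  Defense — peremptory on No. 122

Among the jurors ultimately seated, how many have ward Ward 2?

1

Removed: #111, #112, #114, #116, #117, #118, #122, #124, #127, #128, #131.
Seated jurors 1–8: #113, #115, #119, #120, #121, #123, #125, #126.
Of those, in Ward 2: #125 → 1.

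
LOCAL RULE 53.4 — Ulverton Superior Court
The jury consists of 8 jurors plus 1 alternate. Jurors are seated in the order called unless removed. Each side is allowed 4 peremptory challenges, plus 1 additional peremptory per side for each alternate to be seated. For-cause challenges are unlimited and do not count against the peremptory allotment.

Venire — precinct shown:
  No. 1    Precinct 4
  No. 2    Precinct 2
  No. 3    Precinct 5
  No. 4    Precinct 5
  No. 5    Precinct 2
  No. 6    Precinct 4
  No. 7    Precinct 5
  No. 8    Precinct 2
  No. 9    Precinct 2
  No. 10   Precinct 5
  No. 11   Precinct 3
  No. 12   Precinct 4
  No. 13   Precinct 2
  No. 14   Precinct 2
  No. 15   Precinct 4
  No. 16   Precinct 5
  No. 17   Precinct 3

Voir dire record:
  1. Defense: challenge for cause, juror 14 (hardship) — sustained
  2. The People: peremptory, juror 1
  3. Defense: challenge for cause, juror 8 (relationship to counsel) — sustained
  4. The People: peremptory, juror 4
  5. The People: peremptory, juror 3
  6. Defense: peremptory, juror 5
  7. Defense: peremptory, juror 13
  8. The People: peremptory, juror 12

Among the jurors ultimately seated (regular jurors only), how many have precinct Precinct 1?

0

Removed: #1, #3, #4, #5, #8, #12, #13, #14.
Seated jurors 1–8: #2, #6, #7, #9, #10, #11, #15, #16 (alternates #17 not counted).
None of those are in Precinct 1 → 0.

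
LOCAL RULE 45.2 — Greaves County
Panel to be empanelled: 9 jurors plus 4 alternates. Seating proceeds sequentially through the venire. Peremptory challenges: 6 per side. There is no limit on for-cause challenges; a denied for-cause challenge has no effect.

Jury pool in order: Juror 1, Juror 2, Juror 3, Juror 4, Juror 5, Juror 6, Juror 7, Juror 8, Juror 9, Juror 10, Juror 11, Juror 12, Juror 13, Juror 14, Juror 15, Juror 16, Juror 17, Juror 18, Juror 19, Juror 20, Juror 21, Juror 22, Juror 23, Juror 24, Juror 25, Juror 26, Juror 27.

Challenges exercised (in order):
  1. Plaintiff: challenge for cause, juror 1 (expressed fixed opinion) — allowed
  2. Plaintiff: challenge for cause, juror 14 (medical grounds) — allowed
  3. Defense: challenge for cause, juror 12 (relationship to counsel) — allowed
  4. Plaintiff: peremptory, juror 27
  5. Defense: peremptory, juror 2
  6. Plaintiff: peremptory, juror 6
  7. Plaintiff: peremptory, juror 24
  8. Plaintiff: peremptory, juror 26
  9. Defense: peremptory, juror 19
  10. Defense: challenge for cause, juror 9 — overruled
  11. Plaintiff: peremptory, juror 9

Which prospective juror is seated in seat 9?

15

Removed: #1, #2, #6, #9, #12, #14, #19, #24, #26, #27.
Filling seats in venire order through position 9: #3, #4, #5, #7, #8, #10, #11, #13, #15.
So seat 9 is #15.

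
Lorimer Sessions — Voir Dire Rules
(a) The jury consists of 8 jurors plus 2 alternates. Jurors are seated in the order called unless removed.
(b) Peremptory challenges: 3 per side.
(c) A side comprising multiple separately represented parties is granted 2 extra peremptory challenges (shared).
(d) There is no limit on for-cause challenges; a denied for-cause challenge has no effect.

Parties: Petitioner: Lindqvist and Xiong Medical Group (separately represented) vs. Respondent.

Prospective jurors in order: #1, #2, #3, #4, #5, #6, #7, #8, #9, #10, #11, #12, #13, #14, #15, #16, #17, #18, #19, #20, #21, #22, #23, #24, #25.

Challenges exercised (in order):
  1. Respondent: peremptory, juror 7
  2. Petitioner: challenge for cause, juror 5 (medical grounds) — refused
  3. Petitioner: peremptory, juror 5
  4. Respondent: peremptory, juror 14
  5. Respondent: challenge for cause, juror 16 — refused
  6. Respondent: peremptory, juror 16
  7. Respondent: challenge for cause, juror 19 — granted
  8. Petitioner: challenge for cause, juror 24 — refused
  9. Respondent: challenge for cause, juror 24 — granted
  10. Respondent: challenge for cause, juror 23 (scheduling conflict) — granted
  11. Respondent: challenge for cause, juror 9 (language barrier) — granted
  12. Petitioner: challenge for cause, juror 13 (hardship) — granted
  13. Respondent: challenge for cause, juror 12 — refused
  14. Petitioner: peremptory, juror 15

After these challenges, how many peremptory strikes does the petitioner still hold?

Petitioner allotment: 3 base + 2 multi-party = 5.
Petitioner peremptories used: #5, #15 — 2 (for-cause on #5, #24, #13 don't count).
Remaining: 5 − 2 = 3.

3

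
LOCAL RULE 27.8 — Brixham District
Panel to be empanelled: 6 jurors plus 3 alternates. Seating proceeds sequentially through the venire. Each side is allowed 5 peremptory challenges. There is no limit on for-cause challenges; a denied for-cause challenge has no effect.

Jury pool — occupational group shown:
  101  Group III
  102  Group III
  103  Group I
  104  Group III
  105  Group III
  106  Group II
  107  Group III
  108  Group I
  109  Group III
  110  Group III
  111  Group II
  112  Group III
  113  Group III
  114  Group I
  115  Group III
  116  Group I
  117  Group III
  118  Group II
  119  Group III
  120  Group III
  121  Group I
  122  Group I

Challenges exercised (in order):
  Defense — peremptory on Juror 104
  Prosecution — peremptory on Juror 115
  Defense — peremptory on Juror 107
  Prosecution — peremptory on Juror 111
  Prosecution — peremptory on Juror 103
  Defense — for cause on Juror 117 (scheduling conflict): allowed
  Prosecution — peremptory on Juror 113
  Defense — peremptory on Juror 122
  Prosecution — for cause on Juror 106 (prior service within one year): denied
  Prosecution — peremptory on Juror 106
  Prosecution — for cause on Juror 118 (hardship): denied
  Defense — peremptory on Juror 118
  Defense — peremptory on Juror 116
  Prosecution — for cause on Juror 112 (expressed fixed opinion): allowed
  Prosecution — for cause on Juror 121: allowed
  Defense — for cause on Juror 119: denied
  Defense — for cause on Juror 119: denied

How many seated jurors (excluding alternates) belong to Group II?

0

Removed: #103, #104, #106, #107, #111, #112, #113, #115, #116, #117, #118, #121, #122.
Seated jurors 1–6: #101, #102, #105, #108, #109, #110 (alternates #114, #119, #120 not counted).
None of those are in Group II → 0.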